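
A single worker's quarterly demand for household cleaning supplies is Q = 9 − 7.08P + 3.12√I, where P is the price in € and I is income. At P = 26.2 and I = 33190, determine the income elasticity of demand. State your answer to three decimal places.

At P = 26.2, I = 33190: Q = 391.909.
Holding P constant, ∂Q/∂I = 3.12/(2√I) = 0.0085629.
η_I = (∂Q/∂I)·(I/Q) = 0.0085629 × (33190/391.909) = 0.725.

0.725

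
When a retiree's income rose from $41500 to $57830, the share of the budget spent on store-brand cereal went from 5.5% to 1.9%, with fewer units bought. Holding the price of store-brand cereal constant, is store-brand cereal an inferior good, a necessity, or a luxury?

inferior good

Quantity demanded falls as income rises, so η < 0.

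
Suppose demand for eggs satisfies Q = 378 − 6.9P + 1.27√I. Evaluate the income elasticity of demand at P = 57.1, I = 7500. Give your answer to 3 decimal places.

At P = 57.1, I = 7500: Q = 93.995.
Holding P constant, ∂Q/∂I = 1.27/(2√I) = 0.00733235.
η_I = (∂Q/∂I)·(I/Q) = 0.00733235 × (7500/93.995) = 0.585.

0.585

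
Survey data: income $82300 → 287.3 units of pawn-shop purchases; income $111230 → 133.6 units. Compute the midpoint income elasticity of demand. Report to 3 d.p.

ΔQ = 133.6 − 287.3 = -153.7; midpoint Q̄ = (287.3 + 133.6)/2 = 210.45.
ΔI = 111230 − 82300 = 28930; midpoint Ī = (82300 + 111230)/2 = 96765.
η = (ΔQ/Q̄) ÷ (ΔI/Ī) = (-153.7/210.45) ÷ (28930/96765) = -2.443.

-2.443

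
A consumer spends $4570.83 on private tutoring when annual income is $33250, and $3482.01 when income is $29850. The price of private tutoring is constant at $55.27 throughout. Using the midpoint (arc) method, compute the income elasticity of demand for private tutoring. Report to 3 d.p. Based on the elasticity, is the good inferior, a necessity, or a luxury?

With a constant price, Q₁ = 4570.83/55.27 = 82.700 and Q₂ = 3482.01/55.27 = 63.000 (equivalently, work directly with expenditure since P cancels).
Midpoint %ΔQ = (3482.01 − 4570.83)/4026.42 = -0.27042; midpoint %ΔI = (29850 − 33250)/31550 = -0.10777.
η = -0.27042 / -0.10777 = 2.509.
η > 1 ⇒ luxury.

2.509 (luxury)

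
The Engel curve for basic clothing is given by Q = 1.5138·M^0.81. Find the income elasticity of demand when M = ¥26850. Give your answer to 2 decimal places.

For Q = A·M^β the income elasticity is constant and equal to β.
Here β = 0.81, so η = 0.81.

0.81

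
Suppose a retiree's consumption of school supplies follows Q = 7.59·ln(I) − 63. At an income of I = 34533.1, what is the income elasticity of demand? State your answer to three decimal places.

0.465

At I = 34533.1: Q = 16.313.
dQ/dI = 7.59/I = 0.000219789 at this income.
η = (dQ/dI)·(I/Q) = 0.000219789 × (34533.1/16.313) = 0.465.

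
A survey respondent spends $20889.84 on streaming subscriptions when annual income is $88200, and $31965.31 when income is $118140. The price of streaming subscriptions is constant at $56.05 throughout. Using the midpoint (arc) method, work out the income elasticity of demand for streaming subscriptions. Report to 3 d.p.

1.444

With a constant price, Q₁ = 20889.84/56.05 = 372.700 and Q₂ = 31965.31/56.05 = 570.300 (equivalently, work directly with expenditure since P cancels).
Midpoint %ΔQ = (31965.31 − 20889.84)/26427.58 = 0.41909; midpoint %ΔI = (118140 − 88200)/103170 = 0.29020.
η = 0.41909 / 0.29020 = 1.444.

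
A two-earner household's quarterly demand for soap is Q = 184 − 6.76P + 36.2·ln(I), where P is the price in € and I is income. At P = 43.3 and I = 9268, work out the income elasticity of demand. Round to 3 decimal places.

0.163

At P = 43.3, I = 9268: Q = 221.954.
Holding P constant, ∂Q/∂I = 36.2/I = 0.00390591.
η_I = (∂Q/∂I)·(I/Q) = 0.00390591 × (9268/221.954) = 0.163.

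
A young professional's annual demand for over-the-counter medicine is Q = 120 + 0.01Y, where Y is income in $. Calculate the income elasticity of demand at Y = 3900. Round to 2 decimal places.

At Y = 3900: Q = 159.000.
dQ/dY = 0.01.
η = (dQ/dY)·(Y/Q) = 0.01 × (3900/159.000) = 0.25.

0.25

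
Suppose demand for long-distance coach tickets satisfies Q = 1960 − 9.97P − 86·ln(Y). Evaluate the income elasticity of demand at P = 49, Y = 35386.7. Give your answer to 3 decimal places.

-0.151

At P = 49, Y = 35386.7: Q = 570.698.
Holding P constant, ∂Q/∂Y = -86/Y = -0.00243029.
η_Y = (∂Q/∂Y)·(Y/Q) = -0.00243029 × (35386.7/570.698) = -0.151.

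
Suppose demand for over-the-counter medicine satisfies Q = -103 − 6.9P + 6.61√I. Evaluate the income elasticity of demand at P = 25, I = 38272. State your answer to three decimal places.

At P = 25, I = 38272: Q = 1017.630.
Holding P constant, ∂Q/∂I = 6.61/(2√I) = 0.0168939.
η_I = (∂Q/∂I)·(I/Q) = 0.0168939 × (38272/1017.630) = 0.635.

0.635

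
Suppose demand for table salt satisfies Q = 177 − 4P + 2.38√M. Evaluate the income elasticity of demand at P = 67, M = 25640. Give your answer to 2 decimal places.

At P = 67, M = 25640: Q = 290.097.
Holding P constant, ∂Q/∂M = 2.38/(2√M) = 0.0074317.
η_M = (∂Q/∂M)·(M/Q) = 0.0074317 × (25640/290.097) = 0.66.

0.66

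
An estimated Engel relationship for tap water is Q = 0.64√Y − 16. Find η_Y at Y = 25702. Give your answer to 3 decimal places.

At Y = 25702: Q = 86.604.
dQ/dY = 0.64/(2√Y) = 0.00199603 at this income.
η = (dQ/dY)·(Y/Q) = 0.00199603 × (25702/86.604) = 0.592.

0.592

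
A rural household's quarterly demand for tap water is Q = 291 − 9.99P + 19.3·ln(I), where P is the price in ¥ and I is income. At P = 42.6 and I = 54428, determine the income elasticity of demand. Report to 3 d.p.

At P = 42.6, I = 54428: Q = 75.885.
Holding P constant, ∂Q/∂I = 19.3/I = 0.000354597.
η_I = (∂Q/∂I)·(I/Q) = 0.000354597 × (54428/75.885) = 0.254.

0.254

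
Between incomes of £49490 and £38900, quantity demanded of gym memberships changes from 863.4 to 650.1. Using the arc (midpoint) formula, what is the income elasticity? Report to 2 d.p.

ΔQ = 650.1 − 863.4 = -213.3; midpoint Q̄ = (863.4 + 650.1)/2 = 756.75.
ΔI = 38900 − 49490 = -10590; midpoint Ī = (49490 + 38900)/2 = 44195.
η = (ΔQ/Q̄) ÷ (ΔI/Ī) = (-213.3/756.75) ÷ (-10590/44195) = 1.18.

1.18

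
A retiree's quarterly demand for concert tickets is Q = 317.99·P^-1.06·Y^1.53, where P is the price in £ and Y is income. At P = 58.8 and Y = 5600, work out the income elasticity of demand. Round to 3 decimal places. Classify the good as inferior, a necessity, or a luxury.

For a multiplicative demand Q = A·P^α·Y^β, the income elasticity is β everywhere.
Here β = 1.53, so η = 1.530.
Since η > 1, this is a luxury.

1.530 (luxury)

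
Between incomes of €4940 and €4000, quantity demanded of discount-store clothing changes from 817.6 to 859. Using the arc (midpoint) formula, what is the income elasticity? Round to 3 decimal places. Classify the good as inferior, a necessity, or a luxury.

-0.235 (inferior good)

ΔQ = 859 − 817.6 = 41.4; midpoint Q̄ = (817.6 + 859)/2 = 838.3.
ΔI = 4000 − 4940 = -940; midpoint Ī = (4940 + 4000)/2 = 4470.
η = (ΔQ/Q̄) ÷ (ΔI/Ī) = (41.4/838.3) ÷ (-940/4470) = -0.235.
η < 0 ⇒ inferior good.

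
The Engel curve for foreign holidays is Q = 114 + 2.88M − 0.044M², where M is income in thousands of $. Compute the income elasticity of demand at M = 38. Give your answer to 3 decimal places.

-0.110

At M = 38: Q = 159.9040.
dQ/dM = 2.88 − 0.088M = -0.46400.
η = (dQ/dM)·(M/Q) = -0.46400 × (38/159.9040) = -0.110.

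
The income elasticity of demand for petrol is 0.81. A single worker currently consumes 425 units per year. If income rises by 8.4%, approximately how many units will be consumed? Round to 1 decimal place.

453.9

%ΔQ ≈ η × %ΔI = 0.81 × 8.4% = 6.804%.
New Q ≈ 425 × (1 + 0.06804) = 453.9.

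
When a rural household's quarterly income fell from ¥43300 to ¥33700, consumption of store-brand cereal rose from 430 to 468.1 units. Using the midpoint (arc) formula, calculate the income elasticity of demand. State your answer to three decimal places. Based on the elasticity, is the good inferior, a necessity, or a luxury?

ΔQ = 468.1 − 430 = 38.1; midpoint Q̄ = (430 + 468.1)/2 = 449.05.
ΔI = 33700 − 43300 = -9600; midpoint Ī = (43300 + 33700)/2 = 38500.
η = (ΔQ/Q̄) ÷ (ΔI/Ī) = (38.1/449.05) ÷ (-9600/38500) = -0.340.
η < 0 ⇒ inferior good.

-0.340 (inferior good)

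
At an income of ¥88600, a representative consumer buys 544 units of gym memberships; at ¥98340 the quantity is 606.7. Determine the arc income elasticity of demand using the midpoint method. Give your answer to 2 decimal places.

1.05

ΔQ = 606.7 − 544 = 62.7; midpoint Q̄ = (544 + 606.7)/2 = 575.35.
ΔI = 98340 − 88600 = 9740; midpoint Ī = (88600 + 98340)/2 = 93470.
η = (ΔQ/Q̄) ÷ (ΔI/Ī) = (62.7/575.35) ÷ (9740/93470) = 1.05.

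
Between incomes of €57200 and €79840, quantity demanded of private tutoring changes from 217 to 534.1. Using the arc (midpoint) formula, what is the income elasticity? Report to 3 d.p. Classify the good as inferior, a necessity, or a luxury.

ΔQ = 534.1 − 217 = 317.1; midpoint Q̄ = (217 + 534.1)/2 = 375.55.
ΔI = 79840 − 57200 = 22640; midpoint Ī = (57200 + 79840)/2 = 68520.
η = (ΔQ/Q̄) ÷ (ΔI/Ī) = (317.1/375.55) ÷ (22640/68520) = 2.555.
η > 1 ⇒ luxury.

2.555 (luxury)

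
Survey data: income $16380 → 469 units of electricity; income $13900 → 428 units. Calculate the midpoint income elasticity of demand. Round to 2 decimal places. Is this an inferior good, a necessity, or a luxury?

ΔQ = 428 − 469 = -41; midpoint Q̄ = (469 + 428)/2 = 448.5.
ΔI = 13900 − 16380 = -2480; midpoint Ī = (16380 + 13900)/2 = 15140.
η = (ΔQ/Q̄) ÷ (ΔI/Ī) = (-41/448.5) ÷ (-2480/15140) = 0.56.
0 < η < 1 ⇒ necessity.

0.56 (necessity)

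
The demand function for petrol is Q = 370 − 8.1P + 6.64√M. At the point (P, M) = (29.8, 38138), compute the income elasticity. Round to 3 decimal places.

At P = 29.8, M = 38138: Q = 1425.342.
Holding P constant, ∂Q/∂M = 6.64/(2√M) = 0.0170004.
η_M = (∂Q/∂M)·(M/Q) = 0.0170004 × (38138/1425.342) = 0.455.

0.455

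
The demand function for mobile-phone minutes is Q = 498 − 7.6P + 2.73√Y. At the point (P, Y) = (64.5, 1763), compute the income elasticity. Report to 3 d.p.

At P = 64.5, Y = 1763: Q = 122.427.
Holding P constant, ∂Q/∂Y = 2.73/(2√Y) = 0.0325092.
η_Y = (∂Q/∂Y)·(Y/Q) = 0.0325092 × (1763/122.427) = 0.468.

0.468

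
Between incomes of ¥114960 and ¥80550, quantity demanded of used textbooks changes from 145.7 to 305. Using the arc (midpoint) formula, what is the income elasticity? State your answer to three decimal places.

-2.008

ΔQ = 305 − 145.7 = 159.3; midpoint Q̄ = (145.7 + 305)/2 = 225.35.
ΔI = 80550 − 114960 = -34410; midpoint Ī = (114960 + 80550)/2 = 97755.
η = (ΔQ/Q̄) ÷ (ΔI/Ī) = (159.3/225.35) ÷ (-34410/97755) = -2.008.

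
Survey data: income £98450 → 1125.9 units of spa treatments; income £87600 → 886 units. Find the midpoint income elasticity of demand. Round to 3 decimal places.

2.045

ΔQ = 886 − 1125.9 = -239.9; midpoint Q̄ = (1125.9 + 886)/2 = 1005.95.
ΔI = 87600 − 98450 = -10850; midpoint Ī = (98450 + 87600)/2 = 93025.
η = (ΔQ/Q̄) ÷ (ΔI/Ī) = (-239.9/1005.95) ÷ (-10850/93025) = 2.045.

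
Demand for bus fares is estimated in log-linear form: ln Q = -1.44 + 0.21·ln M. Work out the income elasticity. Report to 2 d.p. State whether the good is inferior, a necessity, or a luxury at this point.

0.21 (necessity)

In a log-linear demand, the coefficient on ln M is the income elasticity.
So η = 0.21.
0 < η < 1 ⇒ necessity.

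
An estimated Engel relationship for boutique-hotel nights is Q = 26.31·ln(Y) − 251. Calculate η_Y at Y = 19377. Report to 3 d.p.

3.014

At Y = 19377: Q = 8.728.
dQ/dY = 26.31/Y = 0.0013578 at this income.
η = (dQ/dY)·(Y/Q) = 0.0013578 × (19377/8.728) = 3.014.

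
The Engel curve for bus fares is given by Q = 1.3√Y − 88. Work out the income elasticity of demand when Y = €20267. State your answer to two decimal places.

0.95

At Y = 20267: Q = 97.071.
dQ/dY = 1.3/(2√Y) = 0.00456582 at this income.
η = (dQ/dY)·(Y/Q) = 0.00456582 × (20267/97.071) = 0.95.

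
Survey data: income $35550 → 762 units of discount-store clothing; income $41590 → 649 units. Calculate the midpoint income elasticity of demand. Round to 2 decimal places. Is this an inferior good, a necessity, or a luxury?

ΔQ = 649 − 762 = -113; midpoint Q̄ = (762 + 649)/2 = 705.5.
ΔI = 41590 − 35550 = 6040; midpoint Ī = (35550 + 41590)/2 = 38570.
η = (ΔQ/Q̄) ÷ (ΔI/Ī) = (-113/705.5) ÷ (6040/38570) = -1.02.
η < 0 ⇒ inferior good.

-1.02 (inferior good)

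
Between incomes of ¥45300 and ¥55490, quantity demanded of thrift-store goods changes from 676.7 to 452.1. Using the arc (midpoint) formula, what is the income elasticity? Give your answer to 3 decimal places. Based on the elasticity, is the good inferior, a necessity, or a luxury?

ΔQ = 452.1 − 676.7 = -224.6; midpoint Q̄ = (676.7 + 452.1)/2 = 564.4.
ΔI = 55490 − 45300 = 10190; midpoint Ī = (45300 + 55490)/2 = 50395.
η = (ΔQ/Q̄) ÷ (ΔI/Ī) = (-224.6/564.4) ÷ (10190/50395) = -1.968.
η < 0 ⇒ inferior good.

-1.968 (inferior good)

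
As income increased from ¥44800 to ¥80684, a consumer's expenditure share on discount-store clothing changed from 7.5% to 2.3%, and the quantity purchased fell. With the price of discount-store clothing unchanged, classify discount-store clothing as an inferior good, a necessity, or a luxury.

inferior good

Quantity demanded falls as income rises, so η < 0.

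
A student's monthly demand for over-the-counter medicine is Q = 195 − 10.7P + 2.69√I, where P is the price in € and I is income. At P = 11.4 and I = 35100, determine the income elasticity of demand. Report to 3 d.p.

At P = 11.4, I = 35100: Q = 576.991.
Holding P constant, ∂Q/∂I = 2.69/(2√I) = 0.00717908.
η_I = (∂Q/∂I)·(I/Q) = 0.00717908 × (35100/576.991) = 0.437.

0.437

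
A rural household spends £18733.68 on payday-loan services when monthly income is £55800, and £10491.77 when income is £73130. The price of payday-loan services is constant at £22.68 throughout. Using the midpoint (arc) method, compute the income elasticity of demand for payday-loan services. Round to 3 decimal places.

With a constant price, Q₁ = 18733.68/22.68 = 826.000 and Q₂ = 10491.77/22.68 = 462.600 (equivalently, work directly with expenditure since P cancels).
Midpoint %ΔQ = (10491.77 − 18733.68)/14612.73 = -0.56402; midpoint %ΔI = (73130 − 55800)/64465 = 0.26883.
η = -0.56402 / 0.26883 = -2.098.

-2.098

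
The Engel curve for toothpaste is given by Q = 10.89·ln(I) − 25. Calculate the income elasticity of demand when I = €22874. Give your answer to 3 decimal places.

0.129

At I = 22874: Q = 84.311.
dQ/dI = 10.89/I = 0.000476086 at this income.
η = (dQ/dI)·(I/Q) = 0.000476086 × (22874/84.311) = 0.129.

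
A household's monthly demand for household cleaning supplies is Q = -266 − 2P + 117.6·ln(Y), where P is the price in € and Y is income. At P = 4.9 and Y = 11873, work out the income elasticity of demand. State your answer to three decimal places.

At P = 4.9, Y = 11873: Q = 827.526.
Holding P constant, ∂Q/∂Y = 117.6/Y = 0.00990483.
η_Y = (∂Q/∂Y)·(Y/Q) = 0.00990483 × (11873/827.526) = 0.142.

0.142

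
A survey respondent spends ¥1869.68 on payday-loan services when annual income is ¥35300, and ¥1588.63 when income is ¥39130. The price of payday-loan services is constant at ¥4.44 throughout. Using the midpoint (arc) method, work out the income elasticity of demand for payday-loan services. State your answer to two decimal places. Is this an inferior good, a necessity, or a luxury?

With a constant price, Q₁ = 1869.68/4.44 = 421.099 and Q₂ = 1588.63/4.44 = 357.800 (equivalently, work directly with expenditure since P cancels).
Midpoint %ΔQ = (1588.63 − 1869.68)/1729.16 = -0.16254; midpoint %ΔI = (39130 − 35300)/37215 = 0.10292.
η = -0.16254 / 0.10292 = -1.58.
η < 0 ⇒ inferior good.

-1.58 (inferior good)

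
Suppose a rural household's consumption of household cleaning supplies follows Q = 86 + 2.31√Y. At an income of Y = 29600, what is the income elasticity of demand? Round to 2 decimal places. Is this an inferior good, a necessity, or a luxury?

At Y = 29600: Q = 483.427.
dQ/dY = 2.31/(2√Y) = 0.0067133 at this income.
η = (dQ/dY)·(Y/Q) = 0.0067133 × (29600/483.427) = 0.41.
Since 0 < η < 1, the good is a necessity.

0.41 (necessity)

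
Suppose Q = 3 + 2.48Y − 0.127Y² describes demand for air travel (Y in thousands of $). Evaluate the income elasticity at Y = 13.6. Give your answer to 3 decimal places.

At Y = 13.6: Q = 13.2381.
dQ/dY = 2.48 − 0.254Y = -0.97440.
η = (dQ/dY)·(Y/Q) = -0.97440 × (13.6/13.2381) = -1.001.

-1.001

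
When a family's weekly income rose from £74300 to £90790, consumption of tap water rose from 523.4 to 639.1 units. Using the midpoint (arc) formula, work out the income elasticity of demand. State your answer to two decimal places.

1.00

ΔQ = 639.1 − 523.4 = 115.7; midpoint Q̄ = (523.4 + 639.1)/2 = 581.25.
ΔI = 90790 − 74300 = 16490; midpoint Ī = (74300 + 90790)/2 = 82545.
η = (ΔQ/Q̄) ÷ (ΔI/Ī) = (115.7/581.25) ÷ (16490/82545) = 1.00.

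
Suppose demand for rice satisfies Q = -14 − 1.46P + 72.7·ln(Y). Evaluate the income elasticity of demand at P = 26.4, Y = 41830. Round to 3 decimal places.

0.101

At P = 26.4, Y = 41830: Q = 721.084.
Holding P constant, ∂Q/∂Y = 72.7/Y = 0.00173799.
η_Y = (∂Q/∂Y)·(Y/Q) = 0.00173799 × (41830/721.084) = 0.101.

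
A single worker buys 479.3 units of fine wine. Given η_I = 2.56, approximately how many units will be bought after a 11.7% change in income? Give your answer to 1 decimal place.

622.9

%ΔQ ≈ η × %ΔI = 2.56 × 11.7% = 29.952%.
New Q ≈ 479.3 × (1 + 0.29952) = 622.9.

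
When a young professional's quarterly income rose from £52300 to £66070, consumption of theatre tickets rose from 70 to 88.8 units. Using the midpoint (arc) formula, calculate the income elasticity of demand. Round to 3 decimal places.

ΔQ = 88.8 − 70 = 18.8; midpoint Q̄ = (70 + 88.8)/2 = 79.4.
ΔI = 66070 − 52300 = 13770; midpoint Ī = (52300 + 66070)/2 = 59185.
η = (ΔQ/Q̄) ÷ (ΔI/Ī) = (18.8/79.4) ÷ (13770/59185) = 1.018.

1.018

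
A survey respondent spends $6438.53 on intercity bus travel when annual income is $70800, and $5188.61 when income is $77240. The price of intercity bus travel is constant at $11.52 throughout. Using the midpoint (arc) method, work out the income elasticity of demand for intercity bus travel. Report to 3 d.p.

-2.471

With a constant price, Q₁ = 6438.53/11.52 = 558.900 and Q₂ = 5188.61/11.52 = 450.400 (equivalently, work directly with expenditure since P cancels).
Midpoint %ΔQ = (5188.61 − 6438.53)/5813.57 = -0.21500; midpoint %ΔI = (77240 − 70800)/74020 = 0.08700.
η = -0.21500 / 0.08700 = -2.471.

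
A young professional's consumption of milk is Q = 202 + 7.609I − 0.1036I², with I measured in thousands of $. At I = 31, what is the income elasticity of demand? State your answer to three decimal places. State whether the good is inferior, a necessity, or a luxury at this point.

At I = 31: Q = 338.3194.
dQ/dI = 7.609 − 0.2072I = 1.18580.
η = (dQ/dI)·(I/Q) = 1.18580 × (31/338.3194) = 0.109.
0 < η < 1 ⇒ necessity.

0.109 (necessity)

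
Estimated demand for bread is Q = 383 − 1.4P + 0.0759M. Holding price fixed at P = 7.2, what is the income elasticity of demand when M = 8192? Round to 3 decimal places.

At P = 7.2, M = 8192: Q = 994.693.
Holding P constant, ∂Q/∂M = 0.0759.
η_M = (∂Q/∂M)·(M/Q) = 0.0759 × (8192/994.693) = 0.625.

0.625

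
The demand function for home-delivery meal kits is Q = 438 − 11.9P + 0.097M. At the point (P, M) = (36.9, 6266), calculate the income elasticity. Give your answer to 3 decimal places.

At P = 36.9, M = 6266: Q = 606.692.
Holding P constant, ∂Q/∂M = 0.097.
η_M = (∂Q/∂M)·(M/Q) = 0.097 × (6266/606.692) = 1.002.

1.002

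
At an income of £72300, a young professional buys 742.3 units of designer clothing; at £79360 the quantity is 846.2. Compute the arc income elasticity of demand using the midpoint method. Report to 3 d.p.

1.405

ΔQ = 846.2 − 742.3 = 103.9; midpoint Q̄ = (742.3 + 846.2)/2 = 794.25.
ΔI = 79360 − 72300 = 7060; midpoint Ī = (72300 + 79360)/2 = 75830.
η = (ΔQ/Q̄) ÷ (ΔI/Ī) = (103.9/794.25) ÷ (7060/75830) = 1.405.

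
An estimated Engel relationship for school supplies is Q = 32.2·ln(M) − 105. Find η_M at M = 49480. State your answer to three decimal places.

At M = 49480: Q = 243.060.
dQ/dM = 32.2/M = 0.000650768 at this income.
η = (dQ/dM)·(M/Q) = 0.000650768 × (49480/243.060) = 0.132.

0.132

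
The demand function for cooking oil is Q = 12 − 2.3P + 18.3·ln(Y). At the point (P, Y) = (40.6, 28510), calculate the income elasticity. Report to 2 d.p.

0.17

At P = 40.6, Y = 28510: Q = 106.342.
Holding P constant, ∂Q/∂Y = 18.3/Y = 0.00064188.
η_Y = (∂Q/∂Y)·(Y/Q) = 0.00064188 × (28510/106.342) = 0.17.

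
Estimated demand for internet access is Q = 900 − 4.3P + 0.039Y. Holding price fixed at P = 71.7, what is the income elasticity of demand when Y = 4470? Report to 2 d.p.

At P = 71.7, Y = 4470: Q = 766.020.
Holding P constant, ∂Q/∂Y = 0.039.
η_Y = (∂Q/∂Y)·(Y/Q) = 0.039 × (4470/766.020) = 0.23.

0.23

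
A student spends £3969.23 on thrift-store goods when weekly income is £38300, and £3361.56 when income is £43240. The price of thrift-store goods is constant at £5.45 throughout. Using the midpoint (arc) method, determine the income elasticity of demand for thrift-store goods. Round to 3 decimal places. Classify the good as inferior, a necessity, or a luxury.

With a constant price, Q₁ = 3969.23/5.45 = 728.299 and Q₂ = 3361.56/5.45 = 616.800 (equivalently, work directly with expenditure since P cancels).
Midpoint %ΔQ = (3361.56 − 3969.23)/3665.40 = -0.16579; midpoint %ΔI = (43240 − 38300)/40770 = 0.12117.
η = -0.16579 / 0.12117 = -1.368.
η < 0 ⇒ inferior good.

-1.368 (inferior good)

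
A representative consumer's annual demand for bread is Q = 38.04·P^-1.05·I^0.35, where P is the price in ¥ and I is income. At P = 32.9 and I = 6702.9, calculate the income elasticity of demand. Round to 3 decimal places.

0.350

For a multiplicative demand Q = A·P^α·I^β, the income elasticity is β everywhere.
Here β = 0.35, so η = 0.350.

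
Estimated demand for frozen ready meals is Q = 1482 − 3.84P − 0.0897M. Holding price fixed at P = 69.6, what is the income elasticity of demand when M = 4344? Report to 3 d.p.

At P = 69.6, M = 4344: Q = 825.079.
Holding P constant, ∂Q/∂M = −0.0897.
η_M = (∂Q/∂M)·(M/Q) = -0.0897 × (4344/825.079) = -0.472.

-0.472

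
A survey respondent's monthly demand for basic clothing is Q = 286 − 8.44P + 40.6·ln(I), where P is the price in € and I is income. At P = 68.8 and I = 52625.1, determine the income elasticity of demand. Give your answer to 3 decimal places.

At P = 68.8, I = 52625.1: Q = 146.689.
Holding P constant, ∂Q/∂I = 40.6/I = 0.000771495.
η_I = (∂Q/∂I)·(I/Q) = 0.000771495 × (52625.1/146.689) = 0.277.

0.277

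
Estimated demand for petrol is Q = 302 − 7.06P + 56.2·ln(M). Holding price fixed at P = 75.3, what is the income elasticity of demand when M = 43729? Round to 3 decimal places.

At P = 75.3, M = 43729: Q = 370.922.
Holding P constant, ∂Q/∂M = 56.2/M = 0.00128519.
η_M = (∂Q/∂M)·(M/Q) = 0.00128519 × (43729/370.922) = 0.152.

0.152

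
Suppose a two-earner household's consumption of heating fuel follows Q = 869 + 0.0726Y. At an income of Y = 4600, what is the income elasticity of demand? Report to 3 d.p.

0.278

At Y = 4600: Q = 1202.960.
dQ/dY = 0.0726.
η = (dQ/dY)·(Y/Q) = 0.0726 × (4600/1202.960) = 0.278.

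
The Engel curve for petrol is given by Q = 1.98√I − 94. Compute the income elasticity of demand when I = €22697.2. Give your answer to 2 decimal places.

At I = 22697.2: Q = 204.299.
dQ/dI = 1.98/(2√I) = 0.00657127 at this income.
η = (dQ/dI)·(I/Q) = 0.00657127 × (22697.2/204.299) = 0.73.

0.73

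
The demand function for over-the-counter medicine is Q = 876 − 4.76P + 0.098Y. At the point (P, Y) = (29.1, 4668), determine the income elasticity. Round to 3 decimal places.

0.383

At P = 29.1, Y = 4668: Q = 1194.948.
Holding P constant, ∂Q/∂Y = 0.098.
η_Y = (∂Q/∂Y)·(Y/Q) = 0.098 × (4668/1194.948) = 0.383.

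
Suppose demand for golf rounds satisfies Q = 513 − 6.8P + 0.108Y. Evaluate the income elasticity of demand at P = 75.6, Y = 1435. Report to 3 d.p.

At P = 75.6, Y = 1435: Q = 153.900.
Holding P constant, ∂Q/∂Y = 0.108.
η_Y = (∂Q/∂Y)·(Y/Q) = 0.108 × (1435/153.900) = 1.007.

1.007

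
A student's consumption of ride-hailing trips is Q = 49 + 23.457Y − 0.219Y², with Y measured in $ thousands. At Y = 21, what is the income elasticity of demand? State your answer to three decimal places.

0.673

At Y = 21: Q = 445.0180.
dQ/dY = 23.457 − 0.438Y = 14.25900.
η = (dQ/dY)·(Y/Q) = 14.25900 × (21/445.0180) = 0.673.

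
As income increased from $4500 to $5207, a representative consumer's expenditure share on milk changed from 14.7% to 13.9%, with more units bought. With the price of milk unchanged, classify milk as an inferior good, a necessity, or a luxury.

Quantity rises but the budget share falls as income rises, so 0 < η < 1.

necessity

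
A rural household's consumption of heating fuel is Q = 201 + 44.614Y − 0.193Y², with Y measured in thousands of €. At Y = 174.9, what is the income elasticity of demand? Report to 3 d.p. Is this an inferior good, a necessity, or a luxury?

-1.907 (inferior good)

At Y = 174.9: Q = 2100.1167.
dQ/dY = 44.614 − 0.386Y = -22.89740.
η = (dQ/dY)·(Y/Q) = -22.89740 × (174.9/2100.1167) = -1.907.
η < 0 ⇒ inferior good.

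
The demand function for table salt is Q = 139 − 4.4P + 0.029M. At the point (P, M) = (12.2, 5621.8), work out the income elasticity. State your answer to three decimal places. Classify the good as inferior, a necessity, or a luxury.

0.656 (necessity)

At P = 12.2, M = 5621.8: Q = 248.352.
Holding P constant, ∂Q/∂M = 0.029.
η_M = (∂Q/∂M)·(M/Q) = 0.029 × (5621.8/248.352) = 0.656.
Since 0 < η < 1, this is a necessity.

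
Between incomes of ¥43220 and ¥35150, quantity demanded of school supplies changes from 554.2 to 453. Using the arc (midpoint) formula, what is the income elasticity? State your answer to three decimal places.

ΔQ = 453 − 554.2 = -101.2; midpoint Q̄ = (554.2 + 453)/2 = 503.6.
ΔI = 35150 − 43220 = -8070; midpoint Ī = (43220 + 35150)/2 = 39185.
η = (ΔQ/Q̄) ÷ (ΔI/Ī) = (-101.2/503.6) ÷ (-8070/39185) = 0.976.

0.976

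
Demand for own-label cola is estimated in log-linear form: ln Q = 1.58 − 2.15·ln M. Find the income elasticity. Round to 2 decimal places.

In a log-linear demand, the coefficient on ln M is the income elasticity.
So η = -2.15.

-2.15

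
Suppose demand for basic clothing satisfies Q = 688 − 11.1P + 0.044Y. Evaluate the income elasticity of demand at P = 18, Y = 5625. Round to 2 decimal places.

At P = 18, Y = 5625: Q = 735.700.
Holding P constant, ∂Q/∂Y = 0.044.
η_Y = (∂Q/∂Y)·(Y/Q) = 0.044 × (5625/735.700) = 0.34.

0.34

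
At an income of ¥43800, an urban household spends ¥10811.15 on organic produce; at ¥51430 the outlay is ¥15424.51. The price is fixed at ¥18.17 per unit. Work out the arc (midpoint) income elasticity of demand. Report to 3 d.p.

2.195

With a constant price, Q₁ = 10811.15/18.17 = 595.000 and Q₂ = 15424.51/18.17 = 848.900 (equivalently, work directly with expenditure since P cancels).
Midpoint %ΔQ = (15424.51 − 10811.15)/13117.83 = 0.35169; midpoint %ΔI = (51430 − 43800)/47615 = 0.16024.
η = 0.35169 / 0.16024 = 2.195.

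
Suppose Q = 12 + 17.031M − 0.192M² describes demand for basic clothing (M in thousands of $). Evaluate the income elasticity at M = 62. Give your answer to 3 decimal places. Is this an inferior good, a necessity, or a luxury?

-1.274 (inferior good)

At M = 62: Q = 329.8740.
dQ/dM = 17.031 − 0.384M = -6.77700.
η = (dQ/dM)·(M/Q) = -6.77700 × (62/329.8740) = -1.274.
η < 0 ⇒ inferior good.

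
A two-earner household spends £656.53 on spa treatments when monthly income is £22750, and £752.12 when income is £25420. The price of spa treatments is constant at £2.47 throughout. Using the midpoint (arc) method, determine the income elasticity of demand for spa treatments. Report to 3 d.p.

With a constant price, Q₁ = 656.53/2.47 = 265.802 and Q₂ = 752.12/2.47 = 304.502 (equivalently, work directly with expenditure since P cancels).
Midpoint %ΔQ = (752.12 − 656.53)/704.33 = 0.13572; midpoint %ΔI = (25420 − 22750)/24085 = 0.11086.
η = 0.13572 / 0.11086 = 1.224.

1.224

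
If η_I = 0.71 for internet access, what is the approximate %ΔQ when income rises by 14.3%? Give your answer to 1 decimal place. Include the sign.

10.2%

%ΔQ ≈ η × %ΔI = 0.71 × 14.3% = 10.2%.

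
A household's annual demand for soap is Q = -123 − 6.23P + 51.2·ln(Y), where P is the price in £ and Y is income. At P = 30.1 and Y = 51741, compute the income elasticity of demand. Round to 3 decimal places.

At P = 30.1, Y = 51741: Q = 245.202.
Holding P constant, ∂Q/∂Y = 51.2/Y = 0.000989544.
η_Y = (∂Q/∂Y)·(Y/Q) = 0.000989544 × (51741/245.202) = 0.209.

0.209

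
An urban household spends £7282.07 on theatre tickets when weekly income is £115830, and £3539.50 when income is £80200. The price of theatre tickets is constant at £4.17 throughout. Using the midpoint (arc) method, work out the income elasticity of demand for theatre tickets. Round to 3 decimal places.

With a constant price, Q₁ = 7282.07/4.17 = 1746.300 and Q₂ = 3539.50/4.17 = 848.801 (equivalently, work directly with expenditure since P cancels).
Midpoint %ΔQ = (3539.50 − 7282.07)/5410.79 = -0.69169; midpoint %ΔI = (80200 − 115830)/98015 = -0.36352.
η = -0.69169 / -0.36352 = 1.903.

1.903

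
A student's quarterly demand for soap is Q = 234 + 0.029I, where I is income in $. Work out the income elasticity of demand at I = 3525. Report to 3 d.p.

0.304

At I = 3525: Q = 336.225.
dQ/dI = 0.029.
η = (dQ/dI)·(I/Q) = 0.029 × (3525/336.225) = 0.304.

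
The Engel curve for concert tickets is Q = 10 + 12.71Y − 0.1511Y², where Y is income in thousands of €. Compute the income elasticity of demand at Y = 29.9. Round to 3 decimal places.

At Y = 29.9: Q = 254.9441.
dQ/dY = 12.71 − 0.3022Y = 3.67422.
η = (dQ/dY)·(Y/Q) = 3.67422 × (29.9/254.9441) = 0.431.

0.431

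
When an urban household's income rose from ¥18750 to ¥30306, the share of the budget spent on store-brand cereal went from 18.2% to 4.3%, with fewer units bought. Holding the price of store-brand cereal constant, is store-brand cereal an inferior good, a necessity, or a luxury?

inferior good

Quantity demanded falls as income rises, so η < 0.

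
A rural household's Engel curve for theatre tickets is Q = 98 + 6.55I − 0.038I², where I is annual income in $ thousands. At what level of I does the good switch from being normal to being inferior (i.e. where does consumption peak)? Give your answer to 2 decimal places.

86.18

dQ/dI = 6.55 − 0.076I.
The good is inferior where dQ/dI < 0. Setting dQ/dI = 0 gives I = 6.55 / 0.076 = 86.18.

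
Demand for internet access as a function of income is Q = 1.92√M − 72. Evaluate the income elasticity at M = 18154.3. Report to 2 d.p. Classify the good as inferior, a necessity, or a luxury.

0.69 (necessity)

At M = 18154.3: Q = 186.697.
dQ/dM = 1.92/(2√M) = 0.00712494 at this income.
η = (dQ/dM)·(M/Q) = 0.00712494 × (18154.3/186.697) = 0.69.
Since 0 < η < 1, the good is a necessity.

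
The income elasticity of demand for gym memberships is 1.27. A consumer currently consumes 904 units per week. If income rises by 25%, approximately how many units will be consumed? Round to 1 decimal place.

1191.0

%ΔQ ≈ η × %ΔI = 1.27 × 25% = 31.75%.
New Q ≈ 904 × (1 + 0.3175) = 1191.0.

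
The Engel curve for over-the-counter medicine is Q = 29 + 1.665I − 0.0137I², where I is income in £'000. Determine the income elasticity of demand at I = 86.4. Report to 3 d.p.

At I = 86.4: Q = 70.5860.
dQ/dI = 1.665 − 0.0274I = -0.70236.
η = (dQ/dI)·(I/Q) = -0.70236 × (86.4/70.5860) = -0.860.

-0.860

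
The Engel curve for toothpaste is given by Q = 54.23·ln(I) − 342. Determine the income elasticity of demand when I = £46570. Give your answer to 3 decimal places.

0.225

At I = 46570: Q = 240.903.
dQ/dI = 54.23/I = 0.00116448 at this income.
η = (dQ/dI)·(I/Q) = 0.00116448 × (46570/240.903) = 0.225.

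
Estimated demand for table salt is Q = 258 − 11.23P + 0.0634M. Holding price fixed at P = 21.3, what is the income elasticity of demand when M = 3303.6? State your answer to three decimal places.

At P = 21.3, M = 3303.6: Q = 228.249.
Holding P constant, ∂Q/∂M = 0.0634.
η_M = (∂Q/∂M)·(M/Q) = 0.0634 × (3303.6/228.249) = 0.918.

0.918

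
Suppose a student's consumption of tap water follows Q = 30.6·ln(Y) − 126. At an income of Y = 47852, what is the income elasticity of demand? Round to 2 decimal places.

0.15

At Y = 47852: Q = 203.742.
dQ/dY = 30.6/Y = 0.000639472 at this income.
η = (dQ/dY)·(Y/Q) = 0.000639472 × (47852/203.742) = 0.15.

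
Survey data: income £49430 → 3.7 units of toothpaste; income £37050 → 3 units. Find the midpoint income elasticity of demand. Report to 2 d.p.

ΔQ = 3 − 3.7 = -0.7; midpoint Q̄ = (3.7 + 3)/2 = 3.35.
ΔI = 37050 − 49430 = -12380; midpoint Ī = (49430 + 37050)/2 = 43240.
η = (ΔQ/Q̄) ÷ (ΔI/Ī) = (-0.7/3.35) ÷ (-12380/43240) = 0.73.

0.73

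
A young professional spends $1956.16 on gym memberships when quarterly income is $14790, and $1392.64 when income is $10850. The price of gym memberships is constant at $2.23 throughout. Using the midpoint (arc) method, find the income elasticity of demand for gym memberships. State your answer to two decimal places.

With a constant price, Q₁ = 1956.16/2.23 = 877.202 and Q₂ = 1392.64/2.23 = 624.502 (equivalently, work directly with expenditure since P cancels).
Midpoint %ΔQ = (1392.64 − 1956.16)/1674.40 = -0.33655; midpoint %ΔI = (10850 − 14790)/12820 = -0.30733.
η = -0.33655 / -0.30733 = 1.10.

1.10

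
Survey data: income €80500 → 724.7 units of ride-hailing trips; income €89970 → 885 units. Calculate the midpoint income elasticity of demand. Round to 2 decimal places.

ΔQ = 885 − 724.7 = 160.3; midpoint Q̄ = (724.7 + 885)/2 = 804.85.
ΔI = 89970 − 80500 = 9470; midpoint Ī = (80500 + 89970)/2 = 85235.
η = (ΔQ/Q̄) ÷ (ΔI/Ī) = (160.3/804.85) ÷ (9470/85235) = 1.79.

1.79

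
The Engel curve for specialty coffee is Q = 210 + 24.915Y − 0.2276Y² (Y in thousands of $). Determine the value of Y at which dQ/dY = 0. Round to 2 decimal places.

dQ/dY = 24.915 − 0.4552Y.
The good is inferior where dQ/dY < 0. Setting dQ/dY = 0 gives Y = 24.915 / 0.4552 = 54.73.

54.73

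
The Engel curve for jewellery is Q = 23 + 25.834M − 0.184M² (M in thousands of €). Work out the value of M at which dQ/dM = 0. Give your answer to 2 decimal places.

dQ/dM = 25.834 − 0.368M.
The good is inferior where dQ/dM < 0. Setting dQ/dM = 0 gives M = 25.834 / 0.368 = 70.20.

70.20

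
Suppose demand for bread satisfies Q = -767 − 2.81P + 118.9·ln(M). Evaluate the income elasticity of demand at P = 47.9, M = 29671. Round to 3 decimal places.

0.368

At P = 47.9, M = 29671: Q = 322.824.
Holding P constant, ∂Q/∂M = 118.9/M = 0.00400728.
η_M = (∂Q/∂M)·(M/Q) = 0.00400728 × (29671/322.824) = 0.368.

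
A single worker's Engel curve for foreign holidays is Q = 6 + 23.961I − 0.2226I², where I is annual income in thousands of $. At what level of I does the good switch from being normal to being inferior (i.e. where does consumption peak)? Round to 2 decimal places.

dQ/dI = 23.961 − 0.4452I.
The good is inferior where dQ/dI < 0. Setting dQ/dI = 0 gives I = 23.961 / 0.4452 = 53.82.

53.82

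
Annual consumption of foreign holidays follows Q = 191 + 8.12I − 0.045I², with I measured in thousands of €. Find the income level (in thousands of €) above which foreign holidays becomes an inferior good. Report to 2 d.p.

dQ/dI = 8.12 − 0.09I.
The good is inferior where dQ/dI < 0. Setting dQ/dI = 0 gives I = 8.12 / 0.09 = 90.22.

90.22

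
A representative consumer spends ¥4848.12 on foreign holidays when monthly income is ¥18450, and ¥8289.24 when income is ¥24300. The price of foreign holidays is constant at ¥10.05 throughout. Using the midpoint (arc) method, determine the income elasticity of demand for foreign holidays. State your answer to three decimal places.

1.914

With a constant price, Q₁ = 4848.12/10.05 = 482.400 and Q₂ = 8289.24/10.05 = 824.800 (equivalently, work directly with expenditure since P cancels).
Midpoint %ΔQ = (8289.24 − 4848.12)/6568.68 = 0.52387; midpoint %ΔI = (24300 − 18450)/21375 = 0.27368.
η = 0.52387 / 0.27368 = 1.914.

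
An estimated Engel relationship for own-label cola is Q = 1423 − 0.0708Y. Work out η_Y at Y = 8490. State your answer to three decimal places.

-0.731

At Y = 8490: Q = 821.908.
dQ/dY = −0.0708.
η = (dQ/dY)·(Y/Q) = -0.0708 × (8490/821.908) = -0.731.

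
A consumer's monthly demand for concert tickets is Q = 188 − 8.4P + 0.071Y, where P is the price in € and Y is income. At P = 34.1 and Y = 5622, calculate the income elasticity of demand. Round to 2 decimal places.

1.33

At P = 34.1, Y = 5622: Q = 300.722.
Holding P constant, ∂Q/∂Y = 0.071.
η_Y = (∂Q/∂Y)·(Y/Q) = 0.071 × (5622/300.722) = 1.33.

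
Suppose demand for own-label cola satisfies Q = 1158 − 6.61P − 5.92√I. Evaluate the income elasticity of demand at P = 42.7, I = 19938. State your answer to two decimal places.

-10.49

At P = 42.7, I = 19938: Q = 39.837.
Holding P constant, ∂Q/∂I = -5.92/(2√I) = -0.0209629.
η_I = (∂Q/∂I)·(I/Q) = -0.0209629 × (19938/39.837) = -10.49.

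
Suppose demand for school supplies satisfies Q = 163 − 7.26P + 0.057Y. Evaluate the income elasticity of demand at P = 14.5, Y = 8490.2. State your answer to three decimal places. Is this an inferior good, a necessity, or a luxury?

At P = 14.5, Y = 8490.2: Q = 541.671.
Holding P constant, ∂Q/∂Y = 0.057.
η_Y = (∂Q/∂Y)·(Y/Q) = 0.057 × (8490.2/541.671) = 0.893.
Since 0 < η < 1, this is a necessity.

0.893 (necessity)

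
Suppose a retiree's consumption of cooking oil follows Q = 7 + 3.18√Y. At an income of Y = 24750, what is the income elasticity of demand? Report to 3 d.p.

At Y = 24750: Q = 507.282.
dQ/dY = 3.18/(2√Y) = 0.0101067 at this income.
η = (dQ/dY)·(Y/Q) = 0.0101067 × (24750/507.282) = 0.493.

0.493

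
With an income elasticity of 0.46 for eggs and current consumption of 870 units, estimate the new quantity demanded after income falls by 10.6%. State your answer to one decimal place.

%ΔQ ≈ η × %ΔI = 0.46 × (-10.6%) = -4.876%.
New Q ≈ 870 × (1 − 0.04876) = 827.6.

827.6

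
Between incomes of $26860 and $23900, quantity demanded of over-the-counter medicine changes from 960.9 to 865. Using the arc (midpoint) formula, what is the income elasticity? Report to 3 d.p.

0.901

ΔQ = 865 − 960.9 = -95.9; midpoint Q̄ = (960.9 + 865)/2 = 912.95.
ΔI = 23900 − 26860 = -2960; midpoint Ī = (26860 + 23900)/2 = 25380.
η = (ΔQ/Q̄) ÷ (ΔI/Ī) = (-95.9/912.95) ÷ (-2960/25380) = 0.901.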